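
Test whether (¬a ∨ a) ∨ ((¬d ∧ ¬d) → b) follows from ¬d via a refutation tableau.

Initial set: {¬d; ¬((¬a ∨ a) ∨ ((¬d ∧ ¬d) → b))}.
¬((¬a ∨ a) ∨ ((¬d ∧ ¬d) → b)): α-rule — add ¬(¬a ∨ a), ¬((¬d ∧ ¬d) → b).
¬(¬a ∨ a): α-rule — add ¬¬a, ¬a.
× closes — contains both a and ¬a.
All 1 branch closes.
Every branch closed, so the premises entail the conclusion.

Yes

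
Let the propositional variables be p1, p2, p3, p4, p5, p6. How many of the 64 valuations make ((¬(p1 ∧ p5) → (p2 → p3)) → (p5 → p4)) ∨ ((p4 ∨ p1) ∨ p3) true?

62

Initial set: {T (((¬(p1 ∧ p5) → (p2 → p3)) → (p5 → p4)) ∨ ((p4 ∨ p1) ∨ p3))}.
T (((¬(p1 ∧ p5) → (p2 → p3)) → (p5 → p4)) ∨ ((p4 ∨ p1) ∨ p3)): β-rule — branch into T ((¬(p1 ∧ p5) → (p2 → p3)) → (p5 → p4))  //  T ((p4 ∨ p1) ∨ p3).
  branch 1 (add T ((¬(p1 ∧ p5) → (p2 → p3)) → (p5 → p4))):
    T ((¬(p1 ∧ p5) → (p2 → p3)) → (p5 → p4)): β-rule — branch into F (¬(p1 ∧ p5) → (p2 → p3))  //  T (p5 → p4).
      branch 1.1 (add F (¬(p1 ∧ p5) → (p2 → p3))):
        F (¬(p1 ∧ p5) → (p2 → p3)): α-rule — add T ¬(p1 ∧ p5), F (p2 → p3).
        F (p2 → p3): α-rule — add T p2, F p3.
        T ¬(p1 ∧ p5): β-rule — branch into F p1  //  F p5.
          branch 1.1.1 (add F p1):
            ○ open, literals {p1=0, p2=1, p3=0}.
          branch 1.1.2 (add F p5):
            ○ open, literals {p2=1, p3=0, p5=0}.
      branch 1.2 (add T (p5 → p4)):
        T (p5 → p4): β-rule — branch into F p5  //  T p4.
          branch 1.2.1 (add F p5):
            ○ open, literals {p5=0}.
          branch 1.2.2 (add T p4):
            ○ open, literals {p4=1}.
  branch 2 (add T ((p4 ∨ p1) ∨ p3)):
    T ((p4 ∨ p1) ∨ p3): β-rule — branch into T (p4 ∨ p1)  //  T p3.
      branch 2.1 (add T (p4 ∨ p1)):
        T (p4 ∨ p1): β-rule — branch into T p4  //  T p1.
          branch 2.1.1 (add T p4):
            ○ open, literals {p4=1}.
          branch 2.1.2 (add T p1):
            ○ open, literals {p1=1}.
      branch 2.2 (add T p3):
        ○ open, literals {p3=1}.
0 branches closed, 7 open.
Each open branch fixes some atoms; the unmentioned ones are free. Counting distinct full assignments: branch {p1=0, p2=1, p3=0} (p4, p5, p6) contributes 8 new; branch {p2=1, p3=0, p5=0} (p1, p4, p6) contributes 4 new; branch {p5=0} (p1, p2, p3, p4, p6) contributes 24 new; branch {p4=1} (p1, p2, p3, p5, p6) contributes 14 new; branch {p4=1} (p1, p2, p3, p5, p6) contributes 0 new; branch {p1=1} (p2, p3, p4, p5, p6) contributes 8 new; branch {p3=1} (p1, p2, p4, p5, p6) contributes 4 new. Total: 62.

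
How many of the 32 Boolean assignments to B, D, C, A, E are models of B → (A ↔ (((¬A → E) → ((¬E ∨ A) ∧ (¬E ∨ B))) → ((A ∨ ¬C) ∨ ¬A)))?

Initial set: {(B → (A ↔ (((¬A → E) → ((¬E ∨ A) ∧ (¬E ∨ B))) → ((A ∨ ¬C) ∨ ¬A))))}.
(B → (A ↔ (((¬A → E) → ((¬E ∨ A) ∧ (¬E ∨ B))) → ((A ∨ ¬C) ∨ ¬A)))): β-rule — branch into ¬B  //  (A ↔ (((¬A → E) → ((¬E ∨ A) ∧ (¬E ∨ B))) → ((A ∨ ¬C) ∨ ¬A))).
  branch 1 (add ¬B):
    ○ open, literals {B=0}.
  branch 2 (add (A ↔ (((¬A → E) → ((¬E ∨ A) ∧ (¬E ∨ B))) → ((A ∨ ¬C) ∨ ¬A)))):
    (A ↔ (((¬A → E) → ((¬E ∨ A) ∧ (¬E ∨ B))) → ((A ∨ ¬C) ∨ ¬A))): β-rule — branch into A, (((¬A → E) → ((¬E ∨ A) ∧ (¬E ∨ B))) → ((A ∨ ¬C) ∨ ¬A))  //  ¬A, ¬(((¬A → E) → ((¬E ∨ A) ∧ (¬E ∨ B))) → ((A ∨ ¬C) ∨ ¬A)).
      branch 2.1 (add A, (((¬A → E) → ((¬E ∨ A) ∧ (¬E ∨ B))) → ((A ∨ ¬C) ∨ ¬A))):
        (((¬A → E) → ((¬E ∨ A) ∧ (¬E ∨ B))) → ((A ∨ ¬C) ∨ ¬A)): β-rule — branch into ¬((¬A → E) → ((¬E ∨ A) ∧ (¬E ∨ B)))  //  ((A ∨ ¬C) ∨ ¬A).
          branch 2.1.1 (add ¬((¬A → E) → ((¬E ∨ A) ∧ (¬E ∨ B)))):
            ¬((¬A → E) → ((¬E ∨ A) ∧ (¬E ∨ B))): α-rule — add (¬A → E), ¬((¬E ∨ A) ∧ (¬E ∨ B)).
            (¬A → E): β-rule — branch into ¬¬A  //  E.
              branch 2.1.1.1 (add ¬¬A):
                ¬((¬E ∨ A) ∧ (¬E ∨ B)): β-rule — branch into ¬(¬E ∨ A)  //  ¬(¬E ∨ B).
                  branch 2.1.1.1.1 (add ¬(¬E ∨ A)):
                    ¬(¬E ∨ A): α-rule — add ¬¬E, ¬A.
                    × closes — contains both A and ¬A.
                  branch 2.1.1.1.2 (add ¬(¬E ∨ B)):
                    ¬(¬E ∨ B): α-rule — add ¬¬E, ¬B.
                    ○ open, literals {A=1, B=0, E=1}.
              branch 2.1.1.2 (add E):
                ¬((¬E ∨ A) ∧ (¬E ∨ B)): β-rule — branch into ¬(¬E ∨ A)  //  ¬(¬E ∨ B).
                  branch 2.1.1.2.1 (add ¬(¬E ∨ A)):
                    ¬(¬E ∨ A): α-rule — add ¬¬E, ¬A.
                    × closes — contains both A and ¬A.
                  branch 2.1.1.2.2 (add ¬(¬E ∨ B)):
                    ¬(¬E ∨ B): α-rule — add ¬¬E, ¬B.
                    ○ open, literals {A=1, B=0, E=1}.
          branch 2.1.2 (add ((A ∨ ¬C) ∨ ¬A)):
            ((A ∨ ¬C) ∨ ¬A): β-rule — branch into (A ∨ ¬C)  //  ¬A.
              branch 2.1.2.1 (add (A ∨ ¬C)):
                (A ∨ ¬C): β-rule — branch into A  //  ¬C.
                  branch 2.1.2.1.1 (add A):
                    ○ open, literals {A=1}.
                  branch 2.1.2.1.2 (add ¬C):
                    ○ open, literals {A=1, C=0}.
              branch 2.1.2.2 (add ¬A):
                × closes — contains both A and ¬A.
      branch 2.2 (add ¬A, ¬(((¬A → E) → ((¬E ∨ A) ∧ (¬E ∨ B))) → ((A ∨ ¬C) ∨ ¬A))):
        ¬(((¬A → E) → ((¬E ∨ A) ∧ (¬E ∨ B))) → ((A ∨ ¬C) ∨ ¬A)): α-rule — add ((¬A → E) → ((¬E ∨ A) ∧ (¬E ∨ B))), ¬((A ∨ ¬C) ∨ ¬A).
        ¬((A ∨ ¬C) ∨ ¬A): α-rule — add ¬(A ∨ ¬C), ¬¬A.
        × closes — contains both A and ¬A.
4 branches closed, 5 open.
Each open branch fixes some atoms; the unmentioned ones are free. Counting distinct full assignments: branch {B=0} (D, C, A, E) contributes 16 new; branch {A=1, B=0, E=1} (D, C) contributes 0 new; branch {A=1, B=0, E=1} (D, C) contributes 0 new; branch {A=1} (B, D, C, E) contributes 8 new; branch {A=1, C=0} (B, D, E) contributes 0 new. Total: 24.

24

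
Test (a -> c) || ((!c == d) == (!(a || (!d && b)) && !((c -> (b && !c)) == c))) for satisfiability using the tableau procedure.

Initial set: {((a -> c) || ((!c == d) == (!(a || (!d && b)) && !((c -> (b && !c)) == c))))}.
((a -> c) || ((!c == d) == (!(a || (!d && b)) && !((c -> (b && !c)) == c)))): β-rule — branch into (a -> c)  //  ((!c == d) == (!(a || (!d && b)) && !((c -> (b && !c)) == c))).
  branch 1 (add (a -> c)):
    (a -> c): β-rule — branch into !a  //  c.
      branch 1.1 (add !a):
        ○ open, literals {a=F}.
      branch 1.2 (add c):
        ○ open, literals {c=T}.
  branch 2 (add ((!c == d) == (!(a || (!d && b)) && !((c -> (b && !c)) == c)))):
    ((!c == d) == (!(a || (!d && b)) && !((c -> (b && !c)) == c))): β-rule — branch into (!c == d), (!(a || (!d && b)) && !((c -> (b && !c)) == c))  //  !(!c == d), !(!(a || (!d && b)) && !((c -> (b && !c)) == c)).
      branch 2.1 (add (!c == d), (!(a || (!d && b)) && !((c -> (b && !c)) == c))):
        (!(a || (!d && b)) && !((c -> (b && !c)) == c)): α-rule — add !(a || (!d && b)), !((c -> (b && !c)) == c).
        !(a || (!d && b)): α-rule — add !a, !(!d && b).
        (!c == d): β-rule — branch into !c, d  //  !!c, !d.
          branch 2.1.1 (add !c, d):
            !((c -> (b && !c)) == c): β-rule — branch into (c -> (b && !c)), !c  //  !(c -> (b && !c)), c.
              branch 2.1.1.1 (add (c -> (b && !c)), !c):
                !(!d && b): β-rule — branch into !!d  //  !b.
                  branch 2.1.1.1.1 (add !!d):
                    (c -> (b && !c)): β-rule — branch into !c  //  (b && !c).
                      branch 2.1.1.1.1.1 (add !c):
                        ○ open, literals {a=F, c=F, d=T}.
                      branch 2.1.1.1.1.2 (add (b && !c)):
                        (b && !c): α-rule — add b, !c.
                        ○ open, literals {a=F, b=T, c=F, d=T}.
                  branch 2.1.1.1.2 (add !b):
                    (c -> (b && !c)): β-rule — branch into !c  //  (b && !c).
                      branch 2.1.1.1.2.1 (add !c):
                        ○ open, literals {a=F, b=F, c=F, d=T}.
                      branch 2.1.1.1.2.2 (add (b && !c)):
                        (b && !c): α-rule — add b, !c.
                        × closes — contains both b and !b.
              branch 2.1.1.2 (add !(c -> (b && !c)), c):
                × closes — contains both c and !c.
          branch 2.1.2 (add !!c, !d):
            !((c -> (b && !c)) == c): β-rule — branch into (c -> (b && !c)), !c  //  !(c -> (b && !c)), c.
              branch 2.1.2.1 (add (c -> (b && !c)), !c):
                × closes — contains both c and !c.
              branch 2.1.2.2 (add !(c -> (b && !c)), c):
                !(c -> (b && !c)): α-rule — add c, !(b && !c).
                !(!d && b): β-rule — branch into !!d  //  !b.
                  branch 2.1.2.2.1 (add !!d):
                    × closes — contains both d and !d.
                  branch 2.1.2.2.2 (add !b):
                    !(b && !c): β-rule — branch into !b  //  !!c.
                      branch 2.1.2.2.2.1 (add !b):
                        ○ open, literals {a=F, b=F, c=T, d=F}.
                      branch 2.1.2.2.2.2 (add !!c):
                        ○ open, literals {a=F, b=F, c=T, d=F}.
      branch 2.2 (add !(!c == d), !(!(a || (!d && b)) && !((c -> (b && !c)) == c))):
        !(!c == d): β-rule — branch into !c, !d  //  !!c, d.
          branch 2.2.1 (add !c, !d):
            !(!(a || (!d && b)) && !((c -> (b && !c)) == c)): β-rule — branch into !!(a || (!d && b))  //  !!((c -> (b && !c)) == c).
              branch 2.2.1.1 (add !!(a || (!d && b))):
                !!(a || (!d && b)): β-rule — branch into a  //  (!d && b).
                  branch 2.2.1.1.1 (add a):
                    ○ open, literals {a=T, c=F, d=F}.
                  branch 2.2.1.1.2 (add (!d && b)):
                    (!d && b): α-rule — add !d, b.
                    ○ open, literals {b=T, c=F, d=F}.
              branch 2.2.1.2 (add !!((c -> (b && !c)) == c)):
                !!((c -> (b && !c)) == c): β-rule — branch into (c -> (b && !c)), c  //  !(c -> (b && !c)), !c.
                  branch 2.2.1.2.1 (add (c -> (b && !c)), c):
                    × closes — contains both c and !c.
                  branch 2.2.1.2.2 (add !(c -> (b && !c)), !c):
                    !(c -> (b && !c)): α-rule — add c, !(b && !c).
                    × closes — contains both c and !c.
          branch 2.2.2 (add !!c, d):
            !(!(a || (!d && b)) && !((c -> (b && !c)) == c)): β-rule — branch into !!(a || (!d && b))  //  !!((c -> (b && !c)) == c).
              branch 2.2.2.1 (add !!(a || (!d && b))):
                !!(a || (!d && b)): β-rule — branch into a  //  (!d && b).
                  branch 2.2.2.1.1 (add a):
                    ○ open, literals {a=T, c=T, d=T}.
                  branch 2.2.2.1.2 (add (!d && b)):
                    (!d && b): α-rule — add !d, b.
                    × closes — contains both d and !d.
              branch 2.2.2.2 (add !!((c -> (b && !c)) == c)):
                !!((c -> (b && !c)) == c): β-rule — branch into (c -> (b && !c)), c  //  !(c -> (b && !c)), !c.
                  branch 2.2.2.2.1 (add (c -> (b && !c)), c):
                    (c -> (b && !c)): β-rule — branch into !c  //  (b && !c).
                      branch 2.2.2.2.1.1 (add !c):
                        × closes — contains both c and !c.
                      branch 2.2.2.2.1.2 (add (b && !c)):
                        (b && !c): α-rule — add b, !c.
                        × closes — contains both c and !c.
                  branch 2.2.2.2.2 (add !(c -> (b && !c)), !c):
                    × closes — contains both c and !c.
10 branches closed, 10 open.
An open branch gives a satisfying assignment: a=F.

Satisfiable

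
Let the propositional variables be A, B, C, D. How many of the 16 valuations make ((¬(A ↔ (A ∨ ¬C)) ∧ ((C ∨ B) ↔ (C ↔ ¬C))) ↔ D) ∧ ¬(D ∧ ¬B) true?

Initial set: {T (((¬(A ↔ (A ∨ ¬C)) ∧ ((C ∨ B) ↔ (C ↔ ¬C))) ↔ D) ∧ ¬(D ∧ ¬B))}.
T (((¬(A ↔ (A ∨ ¬C)) ∧ ((C ∨ B) ↔ (C ↔ ¬C))) ↔ D) ∧ ¬(D ∧ ¬B)): α-rule — add T ((¬(A ↔ (A ∨ ¬C)) ∧ ((C ∨ B) ↔ (C ↔ ¬C))) ↔ D), T ¬(D ∧ ¬B).
T ((¬(A ↔ (A ∨ ¬C)) ∧ ((C ∨ B) ↔ (C ↔ ¬C))) ↔ D): β-rule — branch into T (¬(A ↔ (A ∨ ¬C)) ∧ ((C ∨ B) ↔ (C ↔ ¬C))), T D  //  F (¬(A ↔ (A ∨ ¬C)) ∧ ((C ∨ B) ↔ (C ↔ ¬C))), F D.
  branch 1 (add T (¬(A ↔ (A ∨ ¬C)) ∧ ((C ∨ B) ↔ (C ↔ ¬C))), T D):
    T (¬(A ↔ (A ∨ ¬C)) ∧ ((C ∨ B) ↔ (C ↔ ¬C))): α-rule — add T ¬(A ↔ (A ∨ ¬C)), T ((C ∨ B) ↔ (C ↔ ¬C)).
    T ¬(D ∧ ¬B): β-rule — branch into F D  //  F ¬B.
      branch 1.1 (add F D):
        × closes — contains both D and ¬D.
      branch 1.2 (add F ¬B):
        T ¬(A ↔ (A ∨ ¬C)): β-rule — branch into T A, F (A ∨ ¬C)  //  F A, T (A ∨ ¬C).
          branch 1.2.1 (add T A, F (A ∨ ¬C)):
            F (A ∨ ¬C): α-rule — add F A, F ¬C.
            × closes — contains both A and ¬A.
          branch 1.2.2 (add F A, T (A ∨ ¬C)):
            T ((C ∨ B) ↔ (C ↔ ¬C)): β-rule — branch into T (C ∨ B), T (C ↔ ¬C)  //  F (C ∨ B), F (C ↔ ¬C).
              branch 1.2.2.1 (add T (C ∨ B), T (C ↔ ¬C)):
                T (A ∨ ¬C): β-rule — branch into T A  //  T ¬C.
                  branch 1.2.2.1.1 (add T A):
                    × closes — contains both A and ¬A.
                  branch 1.2.2.1.2 (add T ¬C):
                    T (C ∨ B): β-rule — branch into T C  //  T B.
                      branch 1.2.2.1.2.1 (add T C):
                        × closes — contains both C and ¬C.
                      branch 1.2.2.1.2.2 (add T B):
                        T (C ↔ ¬C): β-rule — branch into T C, T ¬C  //  F C, F ¬C.
                          branch 1.2.2.1.2.2.1 (add T C, T ¬C):
                            × closes — contains both C and ¬C.
                          branch 1.2.2.1.2.2.2 (add F C, F ¬C):
                            × closes — contains both C and ¬C.
              branch 1.2.2.2 (add F (C ∨ B), F (C ↔ ¬C)):
                F (C ∨ B): α-rule — add F C, F B.
                × closes — contains both B and ¬B.
  branch 2 (add F (¬(A ↔ (A ∨ ¬C)) ∧ ((C ∨ B) ↔ (C ↔ ¬C))), F D):
    T ¬(D ∧ ¬B): β-rule — branch into F D  //  F ¬B.
      branch 2.1 (add F D):
        F (¬(A ↔ (A ∨ ¬C)) ∧ ((C ∨ B) ↔ (C ↔ ¬C))): β-rule — branch into F ¬(A ↔ (A ∨ ¬C))  //  F ((C ∨ B) ↔ (C ↔ ¬C)).
          branch 2.1.1 (add F ¬(A ↔ (A ∨ ¬C))):
            F ¬(A ↔ (A ∨ ¬C)): β-rule — branch into T A, T (A ∨ ¬C)  //  F A, F (A ∨ ¬C).
              branch 2.1.1.1 (add T A, T (A ∨ ¬C)):
                T (A ∨ ¬C): β-rule — branch into T A  //  T ¬C.
                  branch 2.1.1.1.1 (add T A):
                    ○ open, literals {A=true, D=false}.
                  branch 2.1.1.1.2 (add T ¬C):
                    ○ open, literals {A=true, C=false, D=false}.
              branch 2.1.1.2 (add F A, F (A ∨ ¬C)):
                F (A ∨ ¬C): α-rule — add F A, F ¬C.
                ○ open, literals {A=false, C=true, D=false}.
          branch 2.1.2 (add F ((C ∨ B) ↔ (C ↔ ¬C))):
            F ((C ∨ B) ↔ (C ↔ ¬C)): β-rule — branch into T (C ∨ B), F (C ↔ ¬C)  //  F (C ∨ B), T (C ↔ ¬C).
              branch 2.1.2.1 (add T (C ∨ B), F (C ↔ ¬C)):
                T (C ∨ B): β-rule — branch into T C  //  T B.
                  branch 2.1.2.1.1 (add T C):
                    F (C ↔ ¬C): β-rule — branch into T C, F ¬C  //  F C, T ¬C.
                      branch 2.1.2.1.1.1 (add T C, F ¬C):
                        ○ open, literals {C=true, D=false}.
                      branch 2.1.2.1.1.2 (add F C, T ¬C):
                        × closes — contains both C and ¬C.
                  branch 2.1.2.1.2 (add T B):
                    F (C ↔ ¬C): β-rule — branch into T C, F ¬C  //  F C, T ¬C.
                      branch 2.1.2.1.2.1 (add T C, F ¬C):
                        ○ open, literals {B=true, C=true, D=false}.
                      branch 2.1.2.1.2.2 (add F C, T ¬C):
                        ○ open, literals {B=true, C=false, D=false}.
              branch 2.1.2.2 (add F (C ∨ B), T (C ↔ ¬C)):
                F (C ∨ B): α-rule — add F C, F B.
                T (C ↔ ¬C): β-rule — branch into T C, T ¬C  //  F C, F ¬C.
                  branch 2.1.2.2.1 (add T C, T ¬C):
                    × closes — contains both C and ¬C.
                  branch 2.1.2.2.2 (add F C, F ¬C):
                    × closes — contains both C and ¬C.
      branch 2.2 (add F ¬B):
        F (¬(A ↔ (A ∨ ¬C)) ∧ ((C ∨ B) ↔ (C ↔ ¬C))): β-rule — branch into F ¬(A ↔ (A ∨ ¬C))  //  F ((C ∨ B) ↔ (C ↔ ¬C)).
          branch 2.2.1 (add F ¬(A ↔ (A ∨ ¬C))):
            F ¬(A ↔ (A ∨ ¬C)): β-rule — branch into T A, T (A ∨ ¬C)  //  F A, F (A ∨ ¬C).
              branch 2.2.1.1 (add T A, T (A ∨ ¬C)):
                T (A ∨ ¬C): β-rule — branch into T A  //  T ¬C.
                  branch 2.2.1.1.1 (add T A):
                    ○ open, literals {A=true, B=true, D=false}.
                  branch 2.2.1.1.2 (add T ¬C):
                    ○ open, literals {A=true, B=true, C=false, D=false}.
              branch 2.2.1.2 (add F A, F (A ∨ ¬C)):
                F (A ∨ ¬C): α-rule — add F A, F ¬C.
                ○ open, literals {A=false, B=true, C=true, D=false}.
          branch 2.2.2 (add F ((C ∨ B) ↔ (C ↔ ¬C))):
            F ((C ∨ B) ↔ (C ↔ ¬C)): β-rule — branch into T (C ∨ B), F (C ↔ ¬C)  //  F (C ∨ B), T (C ↔ ¬C).
              branch 2.2.2.1 (add T (C ∨ B), F (C ↔ ¬C)):
                T (C ∨ B): β-rule — branch into T C  //  T B.
                  branch 2.2.2.1.1 (add T C):
                    F (C ↔ ¬C): β-rule — branch into T C, F ¬C  //  F C, T ¬C.
                      branch 2.2.2.1.1.1 (add T C, F ¬C):
                        ○ open, literals {B=true, C=true, D=false}.
                      branch 2.2.2.1.1.2 (add F C, T ¬C):
                        × closes — contains both C and ¬C.
                  branch 2.2.2.1.2 (add T B):
                    F (C ↔ ¬C): β-rule — branch into T C, F ¬C  //  F C, T ¬C.
                      branch 2.2.2.1.2.1 (add T C, F ¬C):
                        ○ open, literals {B=true, C=true, D=false}.
                      branch 2.2.2.1.2.2 (add F C, T ¬C):
                        ○ open, literals {B=true, C=false, D=false}.
              branch 2.2.2.2 (add F (C ∨ B), T (C ↔ ¬C)):
                F (C ∨ B): α-rule — add F C, F B.
                × closes — contains both B and ¬B.
12 branches closed, 12 open.
Each open branch fixes some atoms; the unmentioned ones are free. Counting distinct full assignments: branch {A=true, D=false} (B, C) contributes 4 new; branch {A=true, C=false, D=false} (B) contributes 0 new; branch {A=false, C=true, D=false} (B) contributes 2 new; branch {C=true, D=false} (A, B) contributes 0 new; branch {B=true, C=true, D=false} (A) contributes 0 new; branch {B=true, C=false, D=false} (A) contributes 1 new; branch {A=true, B=true, D=false} (C) contributes 0 new; branch {A=true, B=true, C=false, D=false} (none free) contributes 0 new; branch {A=false, B=true, C=true, D=false} (none free) contributes 0 new; branch {B=true, C=true, D=false} (A) contributes 0 new; branch {B=true, C=true, D=false} (A) contributes 0 new; branch {B=true, C=false, D=false} (A) contributes 0 new. Total: 7.

7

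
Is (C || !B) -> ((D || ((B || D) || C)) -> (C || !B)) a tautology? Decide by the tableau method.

Assume the negation and expand:
Initial set: {F ((C || !B) -> ((D || ((B || D) || C)) -> (C || !B)))}.
F ((C || !B) -> ((D || ((B || D) || C)) -> (C || !B))): α-rule — add T (C || !B), F ((D || ((B || D) || C)) -> (C || !B)).
F ((D || ((B || D) || C)) -> (C || !B)): α-rule — add T (D || ((B || D) || C)), F (C || !B).
F (C || !B): α-rule — add F C, F !B.
T (C || !B): β-rule — branch into T C  //  T !B.
  branch 1 (add T C):
    × closes — contains both C and !C.
  branch 2 (add T !B):
    × closes — contains both B and !B.
All 2 branches close.
Every branch closed, so the negation is unsatisfiable and the formula is valid.

Valid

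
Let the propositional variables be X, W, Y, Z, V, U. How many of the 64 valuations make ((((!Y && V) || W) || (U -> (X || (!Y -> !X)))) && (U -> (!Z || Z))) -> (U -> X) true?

Initial set: {(((((!Y && V) || W) || (U -> (X || (!Y -> !X)))) && (U -> (!Z || Z))) -> (U -> X))}.
(((((!Y && V) || W) || (U -> (X || (!Y -> !X)))) && (U -> (!Z || Z))) -> (U -> X)): β-rule — branch into !((((!Y && V) || W) || (U -> (X || (!Y -> !X)))) && (U -> (!Z || Z)))  //  (U -> X).
  branch 1 (add !((((!Y && V) || W) || (U -> (X || (!Y -> !X)))) && (U -> (!Z || Z)))):
    !((((!Y && V) || W) || (U -> (X || (!Y -> !X)))) && (U -> (!Z || Z))): β-rule — branch into !(((!Y && V) || W) || (U -> (X || (!Y -> !X))))  //  !(U -> (!Z || Z)).
      branch 1.1 (add !(((!Y && V) || W) || (U -> (X || (!Y -> !X))))):
        !(((!Y && V) || W) || (U -> (X || (!Y -> !X)))): α-rule — add !((!Y && V) || W), !(U -> (X || (!Y -> !X))).
        !((!Y && V) || W): α-rule — add !(!Y && V), !W.
        !(U -> (X || (!Y -> !X))): α-rule — add U, !(X || (!Y -> !X)).
        !(X || (!Y -> !X)): α-rule — add !X, !(!Y -> !X).
        !(!Y -> !X): α-rule — add !Y, !!X.
        × closes — contains both X and !X.
      branch 1.2 (add !(U -> (!Z || Z))):
        !(U -> (!Z || Z)): α-rule — add U, !(!Z || Z).
        !(!Z || Z): α-rule — add !!Z, !Z.
        × closes — contains both Z and !Z.
  branch 2 (add (U -> X)):
    (U -> X): β-rule — branch into !U  //  X.
      branch 2.1 (add !U):
        ○ open, literals {U=false}.
      branch 2.2 (add X):
        ○ open, literals {X=true}.
2 branches closed, 2 open.
Each open branch fixes some atoms; the unmentioned ones are free. Counting distinct full assignments: branch {U=false} (X, W, Y, Z, V) contributes 32 new; branch {X=true} (W, Y, Z, V, U) contributes 16 new. Total: 48.

48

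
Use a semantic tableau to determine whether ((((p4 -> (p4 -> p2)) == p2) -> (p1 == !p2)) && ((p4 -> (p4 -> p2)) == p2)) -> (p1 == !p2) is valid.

Valid

Assume the negation and expand:
Initial set: {!(((((p4 -> (p4 -> p2)) == p2) -> (p1 == !p2)) && ((p4 -> (p4 -> p2)) == p2)) -> (p1 == !p2))}.
!(((((p4 -> (p4 -> p2)) == p2) -> (p1 == !p2)) && ((p4 -> (p4 -> p2)) == p2)) -> (p1 == !p2)): α-rule — add ((((p4 -> (p4 -> p2)) == p2) -> (p1 == !p2)) && ((p4 -> (p4 -> p2)) == p2)), !(p1 == !p2).
((((p4 -> (p4 -> p2)) == p2) -> (p1 == !p2)) && ((p4 -> (p4 -> p2)) == p2)): α-rule — add (((p4 -> (p4 -> p2)) == p2) -> (p1 == !p2)), ((p4 -> (p4 -> p2)) == p2).
!(p1 == !p2): β-rule — branch into p1, !!p2  //  !p1, !p2.
  branch 1 (add p1, !!p2):
    (((p4 -> (p4 -> p2)) == p2) -> (p1 == !p2)): β-rule — branch into !((p4 -> (p4 -> p2)) == p2)  //  (p1 == !p2).
      branch 1.1 (add !((p4 -> (p4 -> p2)) == p2)):
        ((p4 -> (p4 -> p2)) == p2): β-rule — branch into (p4 -> (p4 -> p2)), p2  //  !(p4 -> (p4 -> p2)), !p2.
          branch 1.1.1 (add (p4 -> (p4 -> p2)), p2):
            !((p4 -> (p4 -> p2)) == p2): β-rule — branch into (p4 -> (p4 -> p2)), !p2  //  !(p4 -> (p4 -> p2)), p2.
              branch 1.1.1.1 (add (p4 -> (p4 -> p2)), !p2):
                × closes — contains both p2 and !p2.
              branch 1.1.1.2 (add !(p4 -> (p4 -> p2)), p2):
                !(p4 -> (p4 -> p2)): α-rule — add p4, !(p4 -> p2).
                !(p4 -> p2): α-rule — add p4, !p2.
                × closes — contains both p2 and !p2.
          branch 1.1.2 (add !(p4 -> (p4 -> p2)), !p2):
            × closes — contains both p2 and !p2.
      branch 1.2 (add (p1 == !p2)):
        ((p4 -> (p4 -> p2)) == p2): β-rule — branch into (p4 -> (p4 -> p2)), p2  //  !(p4 -> (p4 -> p2)), !p2.
          branch 1.2.1 (add (p4 -> (p4 -> p2)), p2):
            (p1 == !p2): β-rule — branch into p1, !p2  //  !p1, !!p2.
              branch 1.2.1.1 (add p1, !p2):
                × closes — contains both p2 and !p2.
              branch 1.2.1.2 (add !p1, !!p2):
                × closes — contains both p1 and !p1.
          branch 1.2.2 (add !(p4 -> (p4 -> p2)), !p2):
            × closes — contains both p2 and !p2.
  branch 2 (add !p1, !p2):
    (((p4 -> (p4 -> p2)) == p2) -> (p1 == !p2)): β-rule — branch into !((p4 -> (p4 -> p2)) == p2)  //  (p1 == !p2).
      branch 2.1 (add !((p4 -> (p4 -> p2)) == p2)):
        ((p4 -> (p4 -> p2)) == p2): β-rule — branch into (p4 -> (p4 -> p2)), p2  //  !(p4 -> (p4 -> p2)), !p2.
          branch 2.1.1 (add (p4 -> (p4 -> p2)), p2):
            × closes — contains both p2 and !p2.
          branch 2.1.2 (add !(p4 -> (p4 -> p2)), !p2):
            !(p4 -> (p4 -> p2)): α-rule — add p4, !(p4 -> p2).
            !(p4 -> p2): α-rule — add p4, !p2.
            !((p4 -> (p4 -> p2)) == p2): β-rule — branch into (p4 -> (p4 -> p2)), !p2  //  !(p4 -> (p4 -> p2)), p2.
              branch 2.1.2.1 (add (p4 -> (p4 -> p2)), !p2):
                (p4 -> (p4 -> p2)): β-rule — branch into !p4  //  (p4 -> p2).
                  branch 2.1.2.1.1 (add !p4):
                    × closes — contains both p4 and !p4.
                  branch 2.1.2.1.2 (add (p4 -> p2)):
                    (p4 -> p2): β-rule — branch into !p4  //  p2.
                      branch 2.1.2.1.2.1 (add !p4):
                        × closes — contains both p4 and !p4.
                      branch 2.1.2.1.2.2 (add p2):
                        × closes — contains both p2 and !p2.
              branch 2.1.2.2 (add !(p4 -> (p4 -> p2)), p2):
                × closes — contains both p2 and !p2.
      branch 2.2 (add (p1 == !p2)):
        ((p4 -> (p4 -> p2)) == p2): β-rule — branch into (p4 -> (p4 -> p2)), p2  //  !(p4 -> (p4 -> p2)), !p2.
          branch 2.2.1 (add (p4 -> (p4 -> p2)), p2):
            × closes — contains both p2 and !p2.
          branch 2.2.2 (add !(p4 -> (p4 -> p2)), !p2):
            !(p4 -> (p4 -> p2)): α-rule — add p4, !(p4 -> p2).
            !(p4 -> p2): α-rule — add p4, !p2.
            (p1 == !p2): β-rule — branch into p1, !p2  //  !p1, !!p2.
              branch 2.2.2.1 (add p1, !p2):
                × closes — contains both p1 and !p1.
              branch 2.2.2.2 (add !p1, !!p2):
                × closes — contains both p2 and !p2.
All 14 branches close.
Every branch closed, so the negation is unsatisfiable and the formula is valid.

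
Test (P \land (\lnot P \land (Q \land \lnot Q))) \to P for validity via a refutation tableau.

Valid

Assume the negation and expand:
Initial set: {\lnot ((P \land (\lnot P \land (Q \land \lnot Q))) \to P)}.
\lnot ((P \land (\lnot P \land (Q \land \lnot Q))) \to P): α-rule — add (P \land (\lnot P \land (Q \land \lnot Q))), \lnot P.
(P \land (\lnot P \land (Q \land \lnot Q))): α-rule — add P, (\lnot P \land (Q \land \lnot Q)).
× closes — contains both P and \lnot P.
All 1 branch closes.
Every branch closed, so the negation is unsatisfiable and the formula is valid.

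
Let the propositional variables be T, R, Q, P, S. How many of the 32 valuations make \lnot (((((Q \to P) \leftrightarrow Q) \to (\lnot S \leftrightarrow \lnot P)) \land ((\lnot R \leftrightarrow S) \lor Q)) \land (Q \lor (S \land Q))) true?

Initial set: {\lnot (((((Q \to P) \leftrightarrow Q) \to (\lnot S \leftrightarrow \lnot P)) \land ((\lnot R \leftrightarrow S) \lor Q)) \land (Q \lor (S \land Q)))}.
\lnot (((((Q \to P) \leftrightarrow Q) \to (\lnot S \leftrightarrow \lnot P)) \land ((\lnot R \leftrightarrow S) \lor Q)) \land (Q \lor (S \land Q))): β-rule — branch into \lnot ((((Q \to P) \leftrightarrow Q) \to (\lnot S \leftrightarrow \lnot P)) \land ((\lnot R \leftrightarrow S) \lor Q))  //  \lnot (Q \lor (S \land Q)).
  branch 1 (add \lnot ((((Q \to P) \leftrightarrow Q) \to (\lnot S \leftrightarrow \lnot P)) \land ((\lnot R \leftrightarrow S) \lor Q))):
    \lnot ((((Q \to P) \leftrightarrow Q) \to (\lnot S \leftrightarrow \lnot P)) \land ((\lnot R \leftrightarrow S) \lor Q)): β-rule — branch into \lnot (((Q \to P) \leftrightarrow Q) \to (\lnot S \leftrightarrow \lnot P))  //  \lnot ((\lnot R \leftrightarrow S) \lor Q).
      branch 1.1 (add \lnot (((Q \to P) \leftrightarrow Q) \to (\lnot S \leftrightarrow \lnot P))):
        \lnot (((Q \to P) \leftrightarrow Q) \to (\lnot S \leftrightarrow \lnot P)): α-rule — add ((Q \to P) \leftrightarrow Q), \lnot (\lnot S \leftrightarrow \lnot P).
        ((Q \to P) \leftrightarrow Q): β-rule — branch into (Q \to P), Q  //  \lnot (Q \to P), \lnot Q.
          branch 1.1.1 (add (Q \to P), Q):
            \lnot (\lnot S \leftrightarrow \lnot P): β-rule — branch into \lnot S, \lnot \lnot P  //  \lnot \lnot S, \lnot P.
              branch 1.1.1.1 (add \lnot S, \lnot \lnot P):
                (Q \to P): β-rule — branch into \lnot Q  //  P.
                  branch 1.1.1.1.1 (add \lnot Q):
                    × closes — contains both Q and \lnot Q.
                  branch 1.1.1.1.2 (add P):
                    ○ open, literals {P=1, Q=1, S=0}.
              branch 1.1.1.2 (add \lnot \lnot S, \lnot P):
                (Q \to P): β-rule — branch into \lnot Q  //  P.
                  branch 1.1.1.2.1 (add \lnot Q):
                    × closes — contains both Q and \lnot Q.
                  branch 1.1.1.2.2 (add P):
                    × closes — contains both P and \lnot P.
          branch 1.1.2 (add \lnot (Q \to P), \lnot Q):
            \lnot (Q \to P): α-rule — add Q, \lnot P.
            × closes — contains both Q and \lnot Q.
      branch 1.2 (add \lnot ((\lnot R \leftrightarrow S) \lor Q)):
        \lnot ((\lnot R \leftrightarrow S) \lor Q): α-rule — add \lnot (\lnot R \leftrightarrow S), \lnot Q.
        \lnot (\lnot R \leftrightarrow S): β-rule — branch into \lnot R, \lnot S  //  \lnot \lnot R, S.
          branch 1.2.1 (add \lnot R, \lnot S):
            ○ open, literals {Q=0, R=0, S=0}.
          branch 1.2.2 (add \lnot \lnot R, S):
            ○ open, literals {Q=0, R=1, S=1}.
  branch 2 (add \lnot (Q \lor (S \land Q))):
    \lnot (Q \lor (S \land Q)): α-rule — add \lnot Q, \lnot (S \land Q).
    \lnot (S \land Q): β-rule — branch into \lnot S  //  \lnot Q.
      branch 2.1 (add \lnot S):
        ○ open, literals {Q=0, S=0}.
      branch 2.2 (add \lnot Q):
        ○ open, literals {Q=0}.
4 branches closed, 5 open.
Each open branch fixes some atoms; the unmentioned ones are free. Counting distinct full assignments: branch {P=1, Q=1, S=0} (T, R) contributes 4 new; branch {Q=0, R=0, S=0} (T, P) contributes 4 new; branch {Q=0, R=1, S=1} (T, P) contributes 4 new; branch {Q=0, S=0} (T, R, P) contributes 4 new; branch {Q=0} (T, R, P, S) contributes 4 new. Total: 20.

20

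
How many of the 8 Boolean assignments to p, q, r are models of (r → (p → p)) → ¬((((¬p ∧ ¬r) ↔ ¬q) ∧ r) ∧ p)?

Initial set: {((r → (p → p)) → ¬((((¬p ∧ ¬r) ↔ ¬q) ∧ r) ∧ p))}.
((r → (p → p)) → ¬((((¬p ∧ ¬r) ↔ ¬q) ∧ r) ∧ p)): β-rule — branch into ¬(r → (p → p))  //  ¬((((¬p ∧ ¬r) ↔ ¬q) ∧ r) ∧ p).
  branch 1 (add ¬(r → (p → p))):
    ¬(r → (p → p)): α-rule — add r, ¬(p → p).
    ¬(p → p): α-rule — add p, ¬p.
    × closes — contains both p and ¬p.
  branch 2 (add ¬((((¬p ∧ ¬r) ↔ ¬q) ∧ r) ∧ p)):
    ¬((((¬p ∧ ¬r) ↔ ¬q) ∧ r) ∧ p): β-rule — branch into ¬(((¬p ∧ ¬r) ↔ ¬q) ∧ r)  //  ¬p.
      branch 2.1 (add ¬(((¬p ∧ ¬r) ↔ ¬q) ∧ r)):
        ¬(((¬p ∧ ¬r) ↔ ¬q) ∧ r): β-rule — branch into ¬((¬p ∧ ¬r) ↔ ¬q)  //  ¬r.
          branch 2.1.1 (add ¬((¬p ∧ ¬r) ↔ ¬q)):
            ¬((¬p ∧ ¬r) ↔ ¬q): β-rule — branch into (¬p ∧ ¬r), ¬¬q  //  ¬(¬p ∧ ¬r), ¬q.
              branch 2.1.1.1 (add (¬p ∧ ¬r), ¬¬q):
                (¬p ∧ ¬r): α-rule — add ¬p, ¬r.
                ○ open, literals {p=0, q=1, r=0}.
              branch 2.1.1.2 (add ¬(¬p ∧ ¬r), ¬q):
                ¬(¬p ∧ ¬r): β-rule — branch into ¬¬p  //  ¬¬r.
                  branch 2.1.1.2.1 (add ¬¬p):
                    ○ open, literals {p=1, q=0}.
                  branch 2.1.1.2.2 (add ¬¬r):
                    ○ open, literals {q=0, r=1}.
          branch 2.1.2 (add ¬r):
            ○ open, literals {r=0}.
      branch 2.2 (add ¬p):
        ○ open, literals {p=0}.
1 branch closed, 5 open.
Each open branch fixes some atoms; the unmentioned ones are free. Counting distinct full assignments: branch {p=0, q=1, r=0} (none free) contributes 1 new; branch {p=1, q=0} (r) contributes 2 new; branch {q=0, r=1} (p) contributes 1 new; branch {r=0} (p, q) contributes 2 new; branch {p=0} (q, r) contributes 1 new. Total: 7.

7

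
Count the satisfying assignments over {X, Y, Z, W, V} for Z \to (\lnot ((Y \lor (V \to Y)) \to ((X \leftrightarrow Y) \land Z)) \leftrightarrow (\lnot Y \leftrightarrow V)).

22

Initial set: {(Z \to (\lnot ((Y \lor (V \to Y)) \to ((X \leftrightarrow Y) \land Z)) \leftrightarrow (\lnot Y \leftrightarrow V)))}.
(Z \to (\lnot ((Y \lor (V \to Y)) \to ((X \leftrightarrow Y) \land Z)) \leftrightarrow (\lnot Y \leftrightarrow V))): β-rule — branch into \lnot Z  //  (\lnot ((Y \lor (V \to Y)) \to ((X \leftrightarrow Y) \land Z)) \leftrightarrow (\lnot Y \leftrightarrow V)).
  branch 1 (add \lnot Z):
    ○ open, literals {Z=0}.
  branch 2 (add (\lnot ((Y \lor (V \to Y)) \to ((X \leftrightarrow Y) \land Z)) \leftrightarrow (\lnot Y \leftrightarrow V))):
    (\lnot ((Y \lor (V \to Y)) \to ((X \leftrightarrow Y) \land Z)) \leftrightarrow (\lnot Y \leftrightarrow V)): β-rule — branch into \lnot ((Y \lor (V \to Y)) \to ((X \leftrightarrow Y) \land Z)), (\lnot Y \leftrightarrow V)  //  \lnot \lnot ((Y \lor (V \to Y)) \to ((X \leftrightarrow Y) \land Z)), \lnot (\lnot Y \leftrightarrow V).
      branch 2.1 (add \lnot ((Y \lor (V \to Y)) \to ((X \leftrightarrow Y) \land Z)), (\lnot Y \leftrightarrow V)):
        \lnot ((Y \lor (V \to Y)) \to ((X \leftrightarrow Y) \land Z)): α-rule — add (Y \lor (V \to Y)), \lnot ((X \leftrightarrow Y) \land Z).
        (\lnot Y \leftrightarrow V): β-rule — branch into \lnot Y, V  //  \lnot \lnot Y, \lnot V.
          branch 2.1.1 (add \lnot Y, V):
            (Y \lor (V \to Y)): β-rule — branch into Y  //  (V \to Y).
              branch 2.1.1.1 (add Y):
                × closes — contains both Y and \lnot Y.
              branch 2.1.1.2 (add (V \to Y)):
                \lnot ((X \leftrightarrow Y) \land Z): β-rule — branch into \lnot (X \leftrightarrow Y)  //  \lnot Z.
                  branch 2.1.1.2.1 (add \lnot (X \leftrightarrow Y)):
                    (V \to Y): β-rule — branch into \lnot V  //  Y.
                      branch 2.1.1.2.1.1 (add \lnot V):
                        × closes — contains both V and \lnot V.
                      branch 2.1.1.2.1.2 (add Y):
                        × closes — contains both Y and \lnot Y.
                  branch 2.1.1.2.2 (add \lnot Z):
                    (V \to Y): β-rule — branch into \lnot V  //  Y.
                      branch 2.1.1.2.2.1 (add \lnot V):
                        × closes — contains both V and \lnot V.
                      branch 2.1.1.2.2.2 (add Y):
                        × closes — contains both Y and \lnot Y.
          branch 2.1.2 (add \lnot \lnot Y, \lnot V):
            (Y \lor (V \to Y)): β-rule — branch into Y  //  (V \to Y).
              branch 2.1.2.1 (add Y):
                \lnot ((X \leftrightarrow Y) \land Z): β-rule — branch into \lnot (X \leftrightarrow Y)  //  \lnot Z.
                  branch 2.1.2.1.1 (add \lnot (X \leftrightarrow Y)):
                    \lnot (X \leftrightarrow Y): β-rule — branch into X, \lnot Y  //  \lnot X, Y.
                      branch 2.1.2.1.1.1 (add X, \lnot Y):
                        × closes — contains both Y and \lnot Y.
                      branch 2.1.2.1.1.2 (add \lnot X, Y):
                        ○ open, literals {V=0, X=0, Y=1}.
                  branch 2.1.2.1.2 (add \lnot Z):
                    ○ open, literals {V=0, Y=1, Z=0}.
              branch 2.1.2.2 (add (V \to Y)):
                \lnot ((X \leftrightarrow Y) \land Z): β-rule — branch into \lnot (X \leftrightarrow Y)  //  \lnot Z.
                  branch 2.1.2.2.1 (add \lnot (X \leftrightarrow Y)):
                    (V \to Y): β-rule — branch into \lnot V  //  Y.
                      branch 2.1.2.2.1.1 (add \lnot V):
                        \lnot (X \leftrightarrow Y): β-rule — branch into X, \lnot Y  //  \lnot X, Y.
                          branch 2.1.2.2.1.1.1 (add X, \lnot Y):
                            × closes — contains both Y and \lnot Y.
                          branch 2.1.2.2.1.1.2 (add \lnot X, Y):
                            ○ open, literals {V=0, X=0, Y=1}.
                      branch 2.1.2.2.1.2 (add Y):
                        \lnot (X \leftrightarrow Y): β-rule — branch into X, \lnot Y  //  \lnot X, Y.
                          branch 2.1.2.2.1.2.1 (add X, \lnot Y):
                            × closes — contains both Y and \lnot Y.
                          branch 2.1.2.2.1.2.2 (add \lnot X, Y):
                            ○ open, literals {V=0, X=0, Y=1}.
                  branch 2.1.2.2.2 (add \lnot Z):
                    (V \to Y): β-rule — branch into \lnot V  //  Y.
                      branch 2.1.2.2.2.1 (add \lnot V):
                        ○ open, literals {V=0, Y=1, Z=0}.
                      branch 2.1.2.2.2.2 (add Y):
                        ○ open, literals {V=0, Y=1, Z=0}.
      branch 2.2 (add \lnot \lnot ((Y \lor (V \to Y)) \to ((X \leftrightarrow Y) \land Z)), \lnot (\lnot Y \leftrightarrow V)):
        \lnot \lnot ((Y \lor (V \to Y)) \to ((X \leftrightarrow Y) \land Z)): β-rule — branch into \lnot (Y \lor (V \to Y))  //  ((X \leftrightarrow Y) \land Z).
          branch 2.2.1 (add \lnot (Y \lor (V \to Y))):
            \lnot (Y \lor (V \to Y)): α-rule — add \lnot Y, \lnot (V \to Y).
            \lnot (V \to Y): α-rule — add V, \lnot Y.
            \lnot (\lnot Y \leftrightarrow V): β-rule — branch into \lnot Y, \lnot V  //  \lnot \lnot Y, V.
              branch 2.2.1.1 (add \lnot Y, \lnot V):
                × closes — contains both V and \lnot V.
              branch 2.2.1.2 (add \lnot \lnot Y, V):
                × closes — contains both Y and \lnot Y.
          branch 2.2.2 (add ((X \leftrightarrow Y) \land Z)):
            ((X \leftrightarrow Y) \land Z): α-rule — add (X \leftrightarrow Y), Z.
            \lnot (\lnot Y \leftrightarrow V): β-rule — branch into \lnot Y, \lnot V  //  \lnot \lnot Y, V.
              branch 2.2.2.1 (add \lnot Y, \lnot V):
                (X \leftrightarrow Y): β-rule — branch into X, Y  //  \lnot X, \lnot Y.
                  branch 2.2.2.1.1 (add X, Y):
                    × closes — contains both Y and \lnot Y.
                  branch 2.2.2.1.2 (add \lnot X, \lnot Y):
                    ○ open, literals {V=0, X=0, Y=0, Z=1}.
              branch 2.2.2.2 (add \lnot \lnot Y, V):
                (X \leftrightarrow Y): β-rule — branch into X, Y  //  \lnot X, \lnot Y.
                  branch 2.2.2.2.1 (add X, Y):
                    ○ open, literals {V=1, X=1, Y=1, Z=1}.
                  branch 2.2.2.2.2 (add \lnot X, \lnot Y):
                    × closes — contains both Y and \lnot Y.
12 branches closed, 9 open.
Each open branch fixes some atoms; the unmentioned ones are free. Counting distinct full assignments: branch {Z=0} (X, Y, W, V) contributes 16 new; branch {V=0, X=0, Y=1} (Z, W) contributes 2 new; branch {V=0, Y=1, Z=0} (X, W) contributes 0 new; branch {V=0, X=0, Y=1} (Z, W) contributes 0 new; branch {V=0, X=0, Y=1} (Z, W) contributes 0 new; branch {V=0, Y=1, Z=0} (X, W) contributes 0 new; branch {V=0, Y=1, Z=0} (X, W) contributes 0 new; branch {V=0, X=0, Y=0, Z=1} (W) contributes 2 new; branch {V=1, X=1, Y=1, Z=1} (W) contributes 2 new. Total: 22.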